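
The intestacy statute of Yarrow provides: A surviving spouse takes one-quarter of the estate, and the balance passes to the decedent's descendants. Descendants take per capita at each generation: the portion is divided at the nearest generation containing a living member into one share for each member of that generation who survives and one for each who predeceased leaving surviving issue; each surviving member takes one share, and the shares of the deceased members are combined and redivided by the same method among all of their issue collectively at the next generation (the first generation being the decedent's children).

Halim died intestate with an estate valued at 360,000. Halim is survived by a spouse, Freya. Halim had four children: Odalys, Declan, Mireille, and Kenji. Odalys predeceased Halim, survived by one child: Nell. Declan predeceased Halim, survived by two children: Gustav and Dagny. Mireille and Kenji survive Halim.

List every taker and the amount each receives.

Freya takes one-quarter of 360,000 = 90,000. The remaining 270,000 passes to the descendants.
The descendants' portion (270,000) is divided at the children's generation into 4 shares of 67,500. Mireille and Kenji each take 67,500. The 2 shares of the deceased (Odalys and Declan) are combined into a pool of 135,000.
That pool (135,000) is divided at the grandchildren's generation equally among Nell, Gustav, and Dagny: 45,000 each.

Freya: 90,000; Nell: 45,000; Gustav: 45,000; Dagny: 45,000; Mireille: 67,500; Kenji: 67,500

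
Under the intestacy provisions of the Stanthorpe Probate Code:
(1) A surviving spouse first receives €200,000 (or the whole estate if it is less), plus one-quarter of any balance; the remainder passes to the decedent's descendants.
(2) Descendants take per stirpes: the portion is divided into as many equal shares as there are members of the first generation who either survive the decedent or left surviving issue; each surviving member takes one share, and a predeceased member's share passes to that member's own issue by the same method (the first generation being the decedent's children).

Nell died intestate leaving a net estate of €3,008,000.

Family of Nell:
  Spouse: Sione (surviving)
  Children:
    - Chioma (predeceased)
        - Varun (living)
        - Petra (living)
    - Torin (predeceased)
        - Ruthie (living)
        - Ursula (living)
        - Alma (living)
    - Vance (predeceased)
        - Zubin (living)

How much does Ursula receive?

Ursula receives €234,000.

Sione first takes €200,000, leaving a balance of €2,808,000. Sione then takes one-quarter of the balance (€702,000), for a total of €902,000. The remaining €2,106,000 passes to the descendants.
The descendants' portion (€2,106,000) is divided into 3 shares of €702,000: Chioma's €702,000 share passes to Chioma's issue; Torin's €702,000 share passes to Torin's issue; Vance's €702,000 share passes to Vance's issue.
Chioma's share (€702,000) is divided into 2 shares of €351,000: Varun and Petra each take €351,000.
Torin's share (€702,000) is divided into 3 shares of €234,000: Ruthie, Ursula, and Alma each take €234,000.
Vance's share (€702,000) passes entirely to Zubin.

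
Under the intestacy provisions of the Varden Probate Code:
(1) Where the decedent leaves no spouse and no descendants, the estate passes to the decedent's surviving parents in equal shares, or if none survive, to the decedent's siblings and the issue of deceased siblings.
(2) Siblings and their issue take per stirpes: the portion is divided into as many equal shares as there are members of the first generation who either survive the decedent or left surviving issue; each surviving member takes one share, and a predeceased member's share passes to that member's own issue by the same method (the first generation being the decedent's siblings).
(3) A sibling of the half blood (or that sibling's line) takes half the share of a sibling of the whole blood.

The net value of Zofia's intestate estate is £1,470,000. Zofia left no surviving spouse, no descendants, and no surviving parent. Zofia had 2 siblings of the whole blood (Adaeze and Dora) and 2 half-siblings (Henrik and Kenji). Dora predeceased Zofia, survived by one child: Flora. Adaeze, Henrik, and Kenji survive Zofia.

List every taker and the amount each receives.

The entire £1,470,000 passes to the siblings and their issue.
Counting each half-blood sibling's line as half a unit, there are 3 units in £1,470,000, so one unit is £490,000. Whole-blood lines (Adaeze and Dora) take £490,000 each; half-blood lines (Henrik and Kenji) take £245,000 each.
Dora's share (£490,000) passes entirely to Flora.

Adaeze: £490,000; Flora: £490,000; Henrik: £245,000; Kenji: £245,000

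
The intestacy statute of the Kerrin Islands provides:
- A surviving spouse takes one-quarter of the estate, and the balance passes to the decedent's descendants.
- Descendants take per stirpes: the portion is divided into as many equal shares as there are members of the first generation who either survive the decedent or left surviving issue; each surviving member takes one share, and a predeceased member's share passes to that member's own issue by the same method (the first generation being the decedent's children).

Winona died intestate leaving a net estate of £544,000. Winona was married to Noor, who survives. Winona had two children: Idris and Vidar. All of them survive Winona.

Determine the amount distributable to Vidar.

Vidar receives £204,000.

Noor takes one-quarter of £544,000 = £136,000. The remaining £408,000 passes to the descendants.
The descendants' portion (£408,000) is divided into 2 shares of £204,000: Idris and Vidar each take £204,000.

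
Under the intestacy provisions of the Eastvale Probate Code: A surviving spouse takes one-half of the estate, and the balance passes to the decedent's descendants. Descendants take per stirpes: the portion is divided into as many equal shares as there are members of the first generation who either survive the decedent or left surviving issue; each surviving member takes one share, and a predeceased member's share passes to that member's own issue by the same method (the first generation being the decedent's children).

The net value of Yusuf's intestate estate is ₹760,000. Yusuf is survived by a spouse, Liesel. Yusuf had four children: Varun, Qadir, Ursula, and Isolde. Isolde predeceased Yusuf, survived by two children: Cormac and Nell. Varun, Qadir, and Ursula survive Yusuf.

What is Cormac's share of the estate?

Liesel takes one-half of ₹760,000 = ₹380,000. The remaining ₹380,000 passes to the descendants.
The descendants' portion (₹380,000) is divided into 4 shares of ₹95,000: Varun, Qadir, and Ursula each take ₹95,000; Isolde's ₹95,000 share passes to Isolde's issue.
Isolde's share (₹95,000) is divided into 2 shares of ₹47,500: Cormac and Nell each take ₹47,500.

Cormac receives ₹47,500.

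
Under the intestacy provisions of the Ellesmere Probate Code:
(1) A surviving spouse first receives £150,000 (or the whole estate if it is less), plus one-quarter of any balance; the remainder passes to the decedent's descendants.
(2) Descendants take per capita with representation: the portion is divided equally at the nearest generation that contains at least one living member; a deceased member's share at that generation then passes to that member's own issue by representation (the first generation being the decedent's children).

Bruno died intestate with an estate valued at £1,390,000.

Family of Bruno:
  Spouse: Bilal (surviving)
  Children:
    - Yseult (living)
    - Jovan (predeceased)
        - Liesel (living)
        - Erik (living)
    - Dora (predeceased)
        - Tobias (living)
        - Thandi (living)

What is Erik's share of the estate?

Bilal first takes £150,000, leaving a balance of £1,240,000. Bilal then takes one-quarter of the balance (£310,000), for a total of £460,000. The remaining £930,000 passes to the descendants.
The descendants' portion (£930,000) is divided into 3 shares of £310,000: Yseult takes £310,000; Jovan's £310,000 share passes to Jovan's issue; Dora's £310,000 share passes to Dora's issue.
Jovan's share (£310,000) is divided into 2 shares of £155,000: Liesel and Erik each take £155,000.
Dora's share (£310,000) is divided into 2 shares of £155,000: Tobias and Thandi each take £155,000.

Erik receives £155,000.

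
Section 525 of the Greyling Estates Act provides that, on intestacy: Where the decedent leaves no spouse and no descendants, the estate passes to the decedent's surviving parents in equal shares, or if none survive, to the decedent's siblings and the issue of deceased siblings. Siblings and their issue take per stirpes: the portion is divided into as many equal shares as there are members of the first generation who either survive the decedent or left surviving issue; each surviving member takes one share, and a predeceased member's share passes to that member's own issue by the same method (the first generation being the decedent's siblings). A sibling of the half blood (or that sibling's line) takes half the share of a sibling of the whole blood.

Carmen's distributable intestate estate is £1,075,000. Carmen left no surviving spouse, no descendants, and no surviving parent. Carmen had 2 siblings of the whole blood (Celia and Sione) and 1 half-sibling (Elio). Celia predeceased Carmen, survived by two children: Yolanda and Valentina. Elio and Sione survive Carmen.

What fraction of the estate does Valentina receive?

Valentina receives 1/5 of the estate.

The entire £1,075,000 passes to the siblings and their issue.
Counting each half-blood sibling's line as half a unit, there are 5/2 units in £1,075,000, so one unit is £430,000. Whole-blood lines (Celia and Sione) take £430,000 each; half-blood lines (Elio) take £215,000 each.
Celia's share (£430,000) is divided into 2 shares of £215,000: Yolanda and Valentina each take £215,000.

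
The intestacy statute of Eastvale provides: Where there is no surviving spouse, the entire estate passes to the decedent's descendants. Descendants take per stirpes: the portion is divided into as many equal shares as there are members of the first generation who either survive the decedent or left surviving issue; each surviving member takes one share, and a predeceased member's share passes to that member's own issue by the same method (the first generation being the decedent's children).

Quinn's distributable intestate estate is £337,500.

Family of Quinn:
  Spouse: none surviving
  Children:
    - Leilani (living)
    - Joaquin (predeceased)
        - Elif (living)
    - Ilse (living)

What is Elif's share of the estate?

The entire £337,500 passes to the descendants.
That amount (£337,500) is divided into 3 shares of £112,500: Leilani and Ilse each take £112,500; Joaquin's £112,500 share passes to Joaquin's issue.
Joaquin's share (£112,500) passes entirely to Elif.

Elif receives £112,500.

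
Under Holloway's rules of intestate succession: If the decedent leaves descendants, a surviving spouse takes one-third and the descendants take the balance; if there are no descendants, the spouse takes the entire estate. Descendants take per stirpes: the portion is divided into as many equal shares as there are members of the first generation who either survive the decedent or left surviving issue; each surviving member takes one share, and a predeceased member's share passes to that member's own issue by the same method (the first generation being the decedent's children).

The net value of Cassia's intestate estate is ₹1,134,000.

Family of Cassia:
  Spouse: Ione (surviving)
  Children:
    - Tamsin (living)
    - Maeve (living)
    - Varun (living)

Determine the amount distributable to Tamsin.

Tamsin receives ₹252,000.

Ione takes one-third of ₹1,134,000 = ₹378,000. The remaining ₹756,000 passes to the descendants.
The descendants' portion (₹756,000) is divided into 3 shares of ₹252,000: Tamsin, Maeve, and Varun each take ₹252,000.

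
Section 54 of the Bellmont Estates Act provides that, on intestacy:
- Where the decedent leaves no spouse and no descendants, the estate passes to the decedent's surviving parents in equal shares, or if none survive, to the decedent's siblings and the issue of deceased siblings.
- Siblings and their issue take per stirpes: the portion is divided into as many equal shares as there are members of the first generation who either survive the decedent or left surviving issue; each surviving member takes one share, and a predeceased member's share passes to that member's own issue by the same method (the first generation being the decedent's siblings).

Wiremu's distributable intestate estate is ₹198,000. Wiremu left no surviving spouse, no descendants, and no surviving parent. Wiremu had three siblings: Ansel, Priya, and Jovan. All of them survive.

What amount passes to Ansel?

The entire ₹198,000 passes to the siblings and their issue.
That amount (₹198,000) is divided into 3 shares of ₹66,000: Ansel, Priya, and Jovan each take ₹66,000.

Ansel receives ₹66,000.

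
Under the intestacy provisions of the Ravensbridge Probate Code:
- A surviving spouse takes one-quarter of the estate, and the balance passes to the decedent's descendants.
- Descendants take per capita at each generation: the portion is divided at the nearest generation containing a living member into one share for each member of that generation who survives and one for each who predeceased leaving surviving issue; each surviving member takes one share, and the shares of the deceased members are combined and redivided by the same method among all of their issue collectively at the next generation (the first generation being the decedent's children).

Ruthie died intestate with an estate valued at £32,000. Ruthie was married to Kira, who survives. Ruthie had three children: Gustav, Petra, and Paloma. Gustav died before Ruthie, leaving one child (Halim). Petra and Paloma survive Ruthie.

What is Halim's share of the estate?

Halim receives £8,000.

Kira takes one-quarter of £32,000 = £8,000. The remaining £24,000 passes to the descendants.
The descendants' portion (£24,000) is divided at the children's generation into 3 shares of £8,000. Petra and Paloma each take £8,000. The remaining share for the deceased Gustav (£8,000) is carried to the next generation.
That pool (£8,000) passes entirely to Halim, the sole taker at the grandchildren's generation.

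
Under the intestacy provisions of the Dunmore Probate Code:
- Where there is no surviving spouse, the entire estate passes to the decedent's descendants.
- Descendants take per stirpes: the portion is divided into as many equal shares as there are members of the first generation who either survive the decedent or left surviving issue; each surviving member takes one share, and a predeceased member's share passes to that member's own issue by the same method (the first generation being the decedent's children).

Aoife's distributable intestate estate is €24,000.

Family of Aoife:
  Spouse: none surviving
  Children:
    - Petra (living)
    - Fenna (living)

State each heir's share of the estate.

The entire €24,000 passes to the descendants.
That amount (€24,000) is divided into 2 shares of €12,000: Petra and Fenna each take €12,000.

Petra: €12,000; Fenna: €12,000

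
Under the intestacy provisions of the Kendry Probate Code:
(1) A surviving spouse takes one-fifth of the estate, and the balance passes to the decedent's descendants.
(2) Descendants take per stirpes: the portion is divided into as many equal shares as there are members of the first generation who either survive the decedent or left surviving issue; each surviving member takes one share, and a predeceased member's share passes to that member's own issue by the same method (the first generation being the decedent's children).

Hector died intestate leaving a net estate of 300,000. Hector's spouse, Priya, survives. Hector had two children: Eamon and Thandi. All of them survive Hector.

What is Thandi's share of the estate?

Thandi receives 120,000.

Priya takes one-fifth of 300,000 = 60,000. The remaining 240,000 passes to the descendants.
The descendants' portion (240,000) is divided into 2 shares of 120,000: Eamon and Thandi each take 120,000.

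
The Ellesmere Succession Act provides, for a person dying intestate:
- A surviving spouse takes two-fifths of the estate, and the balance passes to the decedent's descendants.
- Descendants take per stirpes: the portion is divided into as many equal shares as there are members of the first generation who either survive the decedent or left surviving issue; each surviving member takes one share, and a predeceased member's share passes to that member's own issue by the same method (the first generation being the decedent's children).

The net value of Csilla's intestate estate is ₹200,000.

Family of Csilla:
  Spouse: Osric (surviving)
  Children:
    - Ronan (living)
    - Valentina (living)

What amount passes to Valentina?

Valentina receives ₹60,000.

Osric takes two-fifths of ₹200,000 = ₹80,000. The remaining ₹120,000 passes to the descendants.
The descendants' portion (₹120,000) is divided into 2 shares of ₹60,000: Ronan and Valentina each take ₹60,000.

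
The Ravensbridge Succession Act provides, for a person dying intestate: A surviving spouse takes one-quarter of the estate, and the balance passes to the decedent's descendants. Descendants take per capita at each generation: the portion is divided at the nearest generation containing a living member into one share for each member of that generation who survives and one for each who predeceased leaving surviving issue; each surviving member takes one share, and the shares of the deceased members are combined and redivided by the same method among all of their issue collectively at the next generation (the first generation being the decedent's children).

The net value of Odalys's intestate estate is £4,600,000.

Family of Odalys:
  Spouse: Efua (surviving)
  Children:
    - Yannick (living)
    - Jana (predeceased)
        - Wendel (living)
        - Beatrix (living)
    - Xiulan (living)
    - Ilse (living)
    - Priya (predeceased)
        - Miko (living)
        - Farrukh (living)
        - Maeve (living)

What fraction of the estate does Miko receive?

Efua takes one-quarter of £4,600,000 = £1,150,000. The remaining £3,450,000 passes to the descendants.
The descendants' portion (£3,450,000) is divided at the children's generation into 5 shares of £690,000. Yannick, Xiulan, and Ilse each take £690,000. The 2 shares of the deceased (Jana and Priya) are combined into a pool of £1,380,000.
That pool (£1,380,000) is divided at the grandchildren's generation equally among Wendel, Beatrix, Miko, Farrukh, and Maeve: £276,000 each.

Miko receives 3/50 of the estate.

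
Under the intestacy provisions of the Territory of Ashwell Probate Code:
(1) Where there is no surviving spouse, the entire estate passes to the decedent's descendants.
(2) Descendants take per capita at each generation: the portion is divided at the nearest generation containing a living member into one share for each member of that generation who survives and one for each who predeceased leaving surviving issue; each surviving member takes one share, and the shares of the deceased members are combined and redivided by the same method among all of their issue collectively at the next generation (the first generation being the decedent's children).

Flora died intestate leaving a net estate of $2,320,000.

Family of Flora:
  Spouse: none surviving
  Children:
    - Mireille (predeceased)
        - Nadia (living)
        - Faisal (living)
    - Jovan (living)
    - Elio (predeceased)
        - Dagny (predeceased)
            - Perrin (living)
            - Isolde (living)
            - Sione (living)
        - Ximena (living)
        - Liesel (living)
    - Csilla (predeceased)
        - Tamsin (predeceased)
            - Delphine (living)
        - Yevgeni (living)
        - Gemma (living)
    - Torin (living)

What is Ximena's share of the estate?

Ximena receives $174,000.

The entire $2,320,000 passes to the descendants.
That amount ($2,320,000) is divided at the children's generation into 5 shares of $464,000. Jovan and Torin each take $464,000. The 3 shares of the deceased (Mireille, Elio, and Csilla) are combined into a pool of $1,392,000.
That pool ($1,392,000) is divided at the grandchildren's generation into 8 shares of $174,000. Nadia, Faisal, Ximena, Liesel, Yevgeni, and Gemma each take $174,000. The 2 shares of the deceased (Dagny and Tamsin) are combined into a pool of $348,000.
That pool ($348,000) is divided at the great-grandchildren's generation equally among Perrin, Isolde, Sione, and Delphine: $87,000 each.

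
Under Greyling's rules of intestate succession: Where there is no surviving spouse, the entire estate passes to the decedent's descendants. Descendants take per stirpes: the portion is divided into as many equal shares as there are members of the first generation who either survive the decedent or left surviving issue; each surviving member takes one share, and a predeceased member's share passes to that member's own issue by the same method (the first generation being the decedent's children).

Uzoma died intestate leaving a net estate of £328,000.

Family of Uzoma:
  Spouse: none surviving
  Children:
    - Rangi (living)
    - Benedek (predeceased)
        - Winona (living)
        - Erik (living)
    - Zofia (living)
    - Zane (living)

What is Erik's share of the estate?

Erik receives £41,000.

The entire £328,000 passes to the descendants.
That amount (£328,000) is divided into 4 shares of £82,000: Rangi, Zofia, and Zane each take £82,000; Benedek's £82,000 share passes to Benedek's issue.
Benedek's share (£82,000) is divided into 2 shares of £41,000: Winona and Erik each take £41,000.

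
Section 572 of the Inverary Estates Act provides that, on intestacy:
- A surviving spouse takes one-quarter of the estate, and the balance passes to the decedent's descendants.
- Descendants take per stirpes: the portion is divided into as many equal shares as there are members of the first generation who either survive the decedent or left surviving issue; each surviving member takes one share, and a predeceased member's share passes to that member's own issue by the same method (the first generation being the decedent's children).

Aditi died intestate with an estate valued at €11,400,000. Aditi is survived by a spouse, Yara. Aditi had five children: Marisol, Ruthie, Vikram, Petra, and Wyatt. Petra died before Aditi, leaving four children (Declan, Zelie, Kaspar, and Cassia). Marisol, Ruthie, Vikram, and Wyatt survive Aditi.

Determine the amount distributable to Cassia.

Yara takes one-quarter of €11,400,000 = €2,850,000. The remaining €8,550,000 passes to the descendants.
The descendants' portion (€8,550,000) is divided into 5 shares of €1,710,000: Marisol, Ruthie, Vikram, and Wyatt each take €1,710,000; Petra's €1,710,000 share passes to Petra's issue.
Petra's share (€1,710,000) is divided into 4 shares of €427,500: Declan, Zelie, Kaspar, and Cassia each take €427,500.

Cassia receives €427,500.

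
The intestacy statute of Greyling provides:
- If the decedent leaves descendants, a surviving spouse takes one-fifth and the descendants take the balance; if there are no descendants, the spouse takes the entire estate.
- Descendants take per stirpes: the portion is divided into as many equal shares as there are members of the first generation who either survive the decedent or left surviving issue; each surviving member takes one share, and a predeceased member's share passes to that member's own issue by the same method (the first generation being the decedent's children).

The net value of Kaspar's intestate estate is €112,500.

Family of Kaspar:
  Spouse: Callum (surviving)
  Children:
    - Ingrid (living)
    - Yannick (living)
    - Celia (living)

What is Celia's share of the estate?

Celia receives €30,000.

Callum takes one-fifth of €112,500 = €22,500. The remaining €90,000 passes to the descendants.
The descendants' portion (€90,000) is divided into 3 shares of €30,000: Ingrid, Yannick, and Celia each take €30,000.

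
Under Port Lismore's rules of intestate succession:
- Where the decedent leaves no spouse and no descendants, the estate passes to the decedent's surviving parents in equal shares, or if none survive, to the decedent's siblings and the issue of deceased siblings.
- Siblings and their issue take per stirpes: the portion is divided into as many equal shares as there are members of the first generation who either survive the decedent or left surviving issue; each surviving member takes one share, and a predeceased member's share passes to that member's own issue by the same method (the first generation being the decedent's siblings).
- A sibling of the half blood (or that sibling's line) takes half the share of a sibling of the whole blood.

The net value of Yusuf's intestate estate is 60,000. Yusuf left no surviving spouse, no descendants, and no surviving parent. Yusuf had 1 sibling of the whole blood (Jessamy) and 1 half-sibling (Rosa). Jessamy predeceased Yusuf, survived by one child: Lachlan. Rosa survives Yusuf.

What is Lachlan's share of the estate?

The entire 60,000 passes to the siblings and their issue.
Counting each half-blood sibling's line as half a unit, there are 3/2 units in 60,000, so one unit is 40,000. Whole-blood lines (Jessamy) take 40,000 each; half-blood lines (Rosa) take 20,000 each.
Jessamy's share (40,000) passes entirely to Lachlan.

Lachlan receives 40,000.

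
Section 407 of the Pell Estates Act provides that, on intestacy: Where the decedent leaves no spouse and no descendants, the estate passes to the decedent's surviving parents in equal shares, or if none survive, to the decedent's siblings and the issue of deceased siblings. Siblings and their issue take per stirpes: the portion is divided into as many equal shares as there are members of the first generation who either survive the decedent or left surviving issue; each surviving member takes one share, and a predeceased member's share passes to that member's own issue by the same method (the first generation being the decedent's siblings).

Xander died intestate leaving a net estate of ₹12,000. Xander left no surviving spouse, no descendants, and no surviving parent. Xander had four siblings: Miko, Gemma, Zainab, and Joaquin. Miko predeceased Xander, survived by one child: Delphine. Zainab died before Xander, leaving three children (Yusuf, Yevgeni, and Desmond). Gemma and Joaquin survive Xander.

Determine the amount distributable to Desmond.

The entire ₹12,000 passes to the siblings and their issue.
That amount (₹12,000) is divided into 4 shares of ₹3,000: Gemma and Joaquin each take ₹3,000; Miko's ₹3,000 share passes to Miko's issue; Zainab's ₹3,000 share passes to Zainab's issue.
Miko's share (₹3,000) passes entirely to Delphine.
Zainab's share (₹3,000) is divided into 3 shares of ₹1,000: Yusuf, Yevgeni, and Desmond each take ₹1,000.

Desmond receives ₹1,000.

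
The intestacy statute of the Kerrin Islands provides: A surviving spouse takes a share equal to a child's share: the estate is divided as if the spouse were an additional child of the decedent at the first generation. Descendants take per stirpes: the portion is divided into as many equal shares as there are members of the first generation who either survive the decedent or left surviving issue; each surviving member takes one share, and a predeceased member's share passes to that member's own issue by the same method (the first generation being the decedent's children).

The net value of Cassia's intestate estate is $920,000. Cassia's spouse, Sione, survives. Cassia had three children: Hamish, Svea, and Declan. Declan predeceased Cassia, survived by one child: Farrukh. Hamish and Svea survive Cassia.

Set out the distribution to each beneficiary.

Sione: $230,000; Hamish: $230,000; Svea: $230,000; Farrukh: $230,000

The spouse counts as an additional share at the children's level, so there are 4 primary shares of $230,000. Sione takes one such share ($230,000).
The children's combined portion ($690,000) is divided into 3 shares of $230,000: Hamish and Svea each take $230,000; Declan's $230,000 share passes to Declan's issue.
Declan's share ($230,000) passes entirely to Farrukh.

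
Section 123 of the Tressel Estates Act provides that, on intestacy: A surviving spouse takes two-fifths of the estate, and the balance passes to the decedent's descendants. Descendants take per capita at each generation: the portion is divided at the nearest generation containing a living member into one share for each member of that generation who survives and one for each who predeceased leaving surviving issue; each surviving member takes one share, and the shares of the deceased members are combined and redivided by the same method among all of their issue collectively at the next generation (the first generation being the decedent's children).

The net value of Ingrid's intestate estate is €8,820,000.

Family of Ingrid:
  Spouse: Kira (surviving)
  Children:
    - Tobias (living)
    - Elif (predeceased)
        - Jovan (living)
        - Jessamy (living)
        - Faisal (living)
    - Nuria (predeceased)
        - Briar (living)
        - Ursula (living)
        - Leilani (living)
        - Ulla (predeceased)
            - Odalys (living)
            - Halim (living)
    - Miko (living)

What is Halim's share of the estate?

Kira takes two-fifths of €8,820,000 = €3,528,000. The remaining €5,292,000 passes to the descendants.
The descendants' portion (€5,292,000) is divided at the children's generation into 4 shares of €1,323,000. Tobias and Miko each take €1,323,000. The 2 shares of the deceased (Elif and Nuria) are combined into a pool of €2,646,000.
That pool (€2,646,000) is divided at the grandchildren's generation into 7 shares of €378,000. Jovan, Jessamy, Faisal, Briar, Ursula, and Leilani each take €378,000. The remaining share for the deceased Ulla (€378,000) is carried to the next generation.
That pool (€378,000) is divided at the great-grandchildren's generation equally among Odalys and Halim: €189,000 each.

Halim receives €189,000.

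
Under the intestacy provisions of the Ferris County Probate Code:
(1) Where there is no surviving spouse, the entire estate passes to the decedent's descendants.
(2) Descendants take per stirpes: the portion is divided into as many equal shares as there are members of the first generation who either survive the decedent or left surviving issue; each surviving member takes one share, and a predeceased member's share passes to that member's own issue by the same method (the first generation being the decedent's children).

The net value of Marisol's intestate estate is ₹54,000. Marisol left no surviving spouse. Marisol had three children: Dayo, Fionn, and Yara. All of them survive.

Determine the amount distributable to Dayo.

Dayo receives ₹18,000.

The entire ₹54,000 passes to the descendants.
That amount (₹54,000) is divided into 3 shares of ₹18,000: Dayo, Fionn, and Yara each take ₹18,000.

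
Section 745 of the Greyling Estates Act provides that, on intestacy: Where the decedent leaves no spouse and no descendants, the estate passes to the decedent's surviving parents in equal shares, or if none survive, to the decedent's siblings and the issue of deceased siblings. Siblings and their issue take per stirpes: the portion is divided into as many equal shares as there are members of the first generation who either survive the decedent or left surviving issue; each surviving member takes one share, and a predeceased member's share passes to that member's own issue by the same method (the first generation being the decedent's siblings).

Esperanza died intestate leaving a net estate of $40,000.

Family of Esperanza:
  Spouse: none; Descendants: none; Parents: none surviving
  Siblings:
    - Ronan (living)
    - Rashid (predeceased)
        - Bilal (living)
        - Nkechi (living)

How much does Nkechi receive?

The entire $40,000 passes to the siblings and their issue.
That amount ($40,000) is divided into 2 shares of $20,000: Ronan takes $20,000; Rashid's $20,000 share passes to Rashid's issue.
Rashid's share ($20,000) is divided into 2 shares of $10,000: Bilal and Nkechi each take $10,000.

Nkechi receives $10,000.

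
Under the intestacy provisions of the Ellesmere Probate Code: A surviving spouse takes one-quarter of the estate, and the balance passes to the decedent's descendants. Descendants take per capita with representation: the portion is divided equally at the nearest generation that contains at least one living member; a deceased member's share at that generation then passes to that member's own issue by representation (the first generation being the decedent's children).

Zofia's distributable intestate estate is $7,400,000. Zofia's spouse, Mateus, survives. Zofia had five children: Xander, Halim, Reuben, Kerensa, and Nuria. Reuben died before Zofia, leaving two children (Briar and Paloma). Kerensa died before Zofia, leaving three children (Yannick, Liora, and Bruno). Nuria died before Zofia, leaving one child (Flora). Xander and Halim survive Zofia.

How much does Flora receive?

Flora receives $1,110,000.

Mateus takes one-quarter of $7,400,000 = $1,850,000. The remaining $5,550,000 passes to the descendants.
The descendants' portion ($5,550,000) is divided into 5 shares of $1,110,000: Xander and Halim each take $1,110,000; Reuben's $1,110,000 share passes to Reuben's issue; Kerensa's $1,110,000 share passes to Kerensa's issue; Nuria's $1,110,000 share passes to Nuria's issue.
Reuben's share ($1,110,000) is divided into 2 shares of $555,000: Briar and Paloma each take $555,000.
Kerensa's share ($1,110,000) is divided into 3 shares of $370,000: Yannick, Liora, and Bruno each take $370,000.
Nuria's share ($1,110,000) passes entirely to Flora.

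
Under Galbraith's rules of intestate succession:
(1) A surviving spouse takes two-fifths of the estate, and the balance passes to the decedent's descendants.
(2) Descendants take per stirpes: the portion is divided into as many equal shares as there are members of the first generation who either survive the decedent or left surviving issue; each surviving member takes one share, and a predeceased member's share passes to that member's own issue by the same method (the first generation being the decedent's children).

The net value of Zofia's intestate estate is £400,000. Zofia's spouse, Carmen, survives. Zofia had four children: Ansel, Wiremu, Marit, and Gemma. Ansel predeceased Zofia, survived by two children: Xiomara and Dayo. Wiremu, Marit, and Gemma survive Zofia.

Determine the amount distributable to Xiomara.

Xiomara receives £30,000.

Carmen takes two-fifths of £400,000 = £160,000. The remaining £240,000 passes to the descendants.
The descendants' portion (£240,000) is divided into 4 shares of £60,000: Wiremu, Marit, and Gemma each take £60,000; Ansel's £60,000 share passes to Ansel's issue.
Ansel's share (£60,000) is divided into 2 shares of £30,000: Xiomara and Dayo each take £30,000.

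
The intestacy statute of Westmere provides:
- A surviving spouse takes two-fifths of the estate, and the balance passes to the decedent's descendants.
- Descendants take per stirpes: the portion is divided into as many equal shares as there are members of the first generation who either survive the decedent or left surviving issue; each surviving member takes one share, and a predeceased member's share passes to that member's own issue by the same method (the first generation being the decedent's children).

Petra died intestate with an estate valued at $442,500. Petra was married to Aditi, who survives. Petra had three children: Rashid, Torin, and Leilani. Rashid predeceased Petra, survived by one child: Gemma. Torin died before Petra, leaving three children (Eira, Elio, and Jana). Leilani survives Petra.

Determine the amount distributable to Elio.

Aditi takes two-fifths of $442,500 = $177,000. The remaining $265,500 passes to the descendants.
The descendants' portion ($265,500) is divided into 3 shares of $88,500: Leilani takes $88,500; Rashid's $88,500 share passes to Rashid's issue; Torin's $88,500 share passes to Torin's issue.
Rashid's share ($88,500) passes entirely to Gemma.
Torin's share ($88,500) is divided into 3 shares of $29,500: Eira, Elio, and Jana each take $29,500.

Elio receives $29,500.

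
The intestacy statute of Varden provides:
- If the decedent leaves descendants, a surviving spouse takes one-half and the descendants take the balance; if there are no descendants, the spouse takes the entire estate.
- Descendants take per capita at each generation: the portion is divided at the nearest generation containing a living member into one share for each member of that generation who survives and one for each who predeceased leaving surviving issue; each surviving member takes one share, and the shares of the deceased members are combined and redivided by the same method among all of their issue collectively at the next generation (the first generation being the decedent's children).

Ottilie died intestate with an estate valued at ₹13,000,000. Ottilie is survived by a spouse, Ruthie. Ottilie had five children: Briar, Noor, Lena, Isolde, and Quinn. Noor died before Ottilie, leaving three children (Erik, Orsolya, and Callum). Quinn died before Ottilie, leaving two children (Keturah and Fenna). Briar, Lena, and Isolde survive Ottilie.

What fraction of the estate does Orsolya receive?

Ruthie takes one-half of ₹13,000,000 = ₹6,500,000. The remaining ₹6,500,000 passes to the descendants.
The descendants' portion (₹6,500,000) is divided at the children's generation into 5 shares of ₹1,300,000. Briar, Lena, and Isolde each take ₹1,300,000. The 2 shares of the deceased (Noor and Quinn) are combined into a pool of ₹2,600,000.
That pool (₹2,600,000) is divided at the grandchildren's generation equally among Erik, Orsolya, Callum, Keturah, and Fenna: ₹520,000 each.

Orsolya receives 1/25 of the estate.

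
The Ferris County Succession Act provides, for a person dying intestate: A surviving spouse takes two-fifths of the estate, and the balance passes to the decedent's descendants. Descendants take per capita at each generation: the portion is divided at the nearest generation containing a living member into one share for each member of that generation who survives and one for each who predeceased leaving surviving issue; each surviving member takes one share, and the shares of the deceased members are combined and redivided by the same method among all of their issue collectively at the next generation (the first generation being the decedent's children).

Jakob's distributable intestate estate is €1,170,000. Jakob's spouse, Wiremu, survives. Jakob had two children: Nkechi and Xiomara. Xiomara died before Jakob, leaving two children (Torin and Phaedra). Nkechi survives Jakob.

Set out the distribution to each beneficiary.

Wiremu: €468,000; Nkechi: €351,000; Torin: €175,500; Phaedra: €175,500

Wiremu takes two-fifths of €1,170,000 = €468,000. The remaining €702,000 passes to the descendants.
The descendants' portion (€702,000) is divided at the children's generation into 2 shares of €351,000. Nkechi takes €351,000. The remaining share for the deceased Xiomara (€351,000) is carried to the next generation.
That pool (€351,000) is divided at the grandchildren's generation equally among Torin and Phaedra: €175,500 each.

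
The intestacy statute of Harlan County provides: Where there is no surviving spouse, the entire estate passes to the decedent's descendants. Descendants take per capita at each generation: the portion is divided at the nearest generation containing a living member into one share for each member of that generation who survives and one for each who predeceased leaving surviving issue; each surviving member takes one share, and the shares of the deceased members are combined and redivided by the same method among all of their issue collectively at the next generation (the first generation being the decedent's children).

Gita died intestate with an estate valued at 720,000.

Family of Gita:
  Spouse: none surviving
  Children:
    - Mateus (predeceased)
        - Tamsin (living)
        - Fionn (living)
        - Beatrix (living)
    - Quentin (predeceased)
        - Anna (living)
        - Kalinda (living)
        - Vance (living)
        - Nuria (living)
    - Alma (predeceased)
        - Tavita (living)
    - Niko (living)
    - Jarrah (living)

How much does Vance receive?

The entire 720,000 passes to the descendants.
That amount (720,000) is divided at the children's generation into 5 shares of 144,000. Niko and Jarrah each take 144,000. The 3 shares of the deceased (Mateus, Quentin, and Alma) are combined into a pool of 432,000.
That pool (432,000) is divided at the grandchildren's generation equally among Tamsin, Fionn, Beatrix, Anna, Kalinda, Vance, Nuria, and Tavita: 54,000 each.

Vance receives 54,000.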